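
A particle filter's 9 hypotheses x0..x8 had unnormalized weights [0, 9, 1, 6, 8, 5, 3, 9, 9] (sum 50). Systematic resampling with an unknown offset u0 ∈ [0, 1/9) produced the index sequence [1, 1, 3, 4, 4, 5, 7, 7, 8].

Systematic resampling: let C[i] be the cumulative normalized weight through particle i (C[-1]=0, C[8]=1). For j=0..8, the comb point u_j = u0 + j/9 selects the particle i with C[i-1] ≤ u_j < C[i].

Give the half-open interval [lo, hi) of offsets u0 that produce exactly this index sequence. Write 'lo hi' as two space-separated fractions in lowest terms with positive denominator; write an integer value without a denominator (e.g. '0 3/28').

0 11/450

C = [0, 9/50, 1/5, 8/25, 12/25, 29/50, 16/25, 41/50, 1]
j=0 picked index 1: u0 ∈ [0, 9/50)
j=1 picked index 1: u0 ∈ [-1/9, 31/450)
j=2 picked index 3: u0 ∈ [-1/45, 22/225)
j=3 picked index 4: u0 ∈ [-1/75, 11/75)
j=4 picked index 4: u0 ∈ [-28/225, 8/225)
j=5 picked index 5: u0 ∈ [-17/225, 11/450)
j=6 picked index 7: u0 ∈ [-2/75, 23/150)
j=7 picked index 7: u0 ∈ [-31/225, 19/450)
j=8 picked index 8: u0 ∈ [-31/450, 1/9)
intersection: [0, 11/450)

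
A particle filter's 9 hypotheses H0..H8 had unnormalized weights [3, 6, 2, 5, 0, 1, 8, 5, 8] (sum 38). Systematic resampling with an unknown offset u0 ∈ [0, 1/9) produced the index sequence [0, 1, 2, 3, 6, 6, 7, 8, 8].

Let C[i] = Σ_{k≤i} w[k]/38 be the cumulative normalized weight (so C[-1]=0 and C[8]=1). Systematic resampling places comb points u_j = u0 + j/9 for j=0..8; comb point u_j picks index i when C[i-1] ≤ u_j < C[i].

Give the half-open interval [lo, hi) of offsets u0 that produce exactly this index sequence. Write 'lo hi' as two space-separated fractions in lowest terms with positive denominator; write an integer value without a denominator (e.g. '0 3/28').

5/342 23/342

C = [3/38, 9/38, 11/38, 8/19, 8/19, 17/38, 25/38, 15/19, 1]
j=0 picked index 0: u0 ∈ [0, 3/38)
j=1 picked index 1: u0 ∈ [-11/342, 43/342)
j=2 picked index 2: u0 ∈ [5/342, 23/342)
j=3 picked index 3: u0 ∈ [-5/114, 5/57)
j=4 picked index 6: u0 ∈ [1/342, 73/342)
j=5 picked index 6: u0 ∈ [-37/342, 35/342)
j=6 picked index 7: u0 ∈ [-1/114, 7/57)
j=7 picked index 8: u0 ∈ [2/171, 2/9)
j=8 picked index 8: u0 ∈ [-17/171, 1/9)
intersection: [5/342, 23/342)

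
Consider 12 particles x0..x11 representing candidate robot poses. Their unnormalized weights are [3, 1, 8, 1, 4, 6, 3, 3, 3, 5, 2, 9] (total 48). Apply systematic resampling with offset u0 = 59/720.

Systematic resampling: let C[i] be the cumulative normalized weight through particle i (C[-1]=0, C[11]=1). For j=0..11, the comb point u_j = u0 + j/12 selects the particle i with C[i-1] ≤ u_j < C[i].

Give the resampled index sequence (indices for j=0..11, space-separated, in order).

1 2 2 4 5 6 7 8 9 11 11 11

C = [1/16, 1/12, 1/4, 13/48, 17/48, 23/48, 13/24, 29/48, 2/3, 37/48, 13/16, 1]
j=0: u_0=59/720 ∈ [1/16, 1/12) → index 1
j=1: u_1=119/720 ∈ [1/12, 1/4) → index 2
j=2: u_2=179/720 ∈ [1/12, 1/4) → index 2
j=3: u_3=239/720 ∈ [13/48, 17/48) → index 4
j=4: u_4=299/720 ∈ [17/48, 23/48) → index 5
j=5: u_5=359/720 ∈ [23/48, 13/24) → index 6
j=6: u_6=419/720 ∈ [13/24, 29/48) → index 7
j=7: u_7=479/720 ∈ [29/48, 2/3) → index 8
j=8: u_8=539/720 ∈ [2/3, 37/48) → index 9
j=9: u_9=599/720 ∈ [13/16, 1) → index 11
j=10: u_10=659/720 ∈ [13/16, 1) → index 11
j=11: u_11=719/720 ∈ [13/16, 1) → index 11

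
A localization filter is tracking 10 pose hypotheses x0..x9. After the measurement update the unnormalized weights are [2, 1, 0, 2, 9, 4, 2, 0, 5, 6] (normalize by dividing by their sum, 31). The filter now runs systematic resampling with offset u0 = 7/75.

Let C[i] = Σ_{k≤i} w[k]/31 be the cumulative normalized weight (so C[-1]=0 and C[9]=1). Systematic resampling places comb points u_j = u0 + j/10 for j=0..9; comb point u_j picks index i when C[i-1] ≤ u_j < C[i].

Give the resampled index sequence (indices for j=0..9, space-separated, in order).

C = [2/31, 3/31, 3/31, 5/31, 14/31, 18/31, 20/31, 20/31, 25/31, 1]
j=0: u_0=7/75 ∈ [2/31, 3/31) → index 1
j=1: u_1=29/150 ∈ [5/31, 14/31) → index 4
j=2: u_2=22/75 ∈ [5/31, 14/31) → index 4
j=3: u_3=59/150 ∈ [5/31, 14/31) → index 4
j=4: u_4=37/75 ∈ [14/31, 18/31) → index 5
j=5: u_5=89/150 ∈ [18/31, 20/31) → index 6
j=6: u_6=52/75 ∈ [20/31, 25/31) → index 8
j=7: u_7=119/150 ∈ [20/31, 25/31) → index 8
j=8: u_8=67/75 ∈ [25/31, 1) → index 9
j=9: u_9=149/150 ∈ [25/31, 1) → index 9

1 4 4 4 5 6 8 8 9 9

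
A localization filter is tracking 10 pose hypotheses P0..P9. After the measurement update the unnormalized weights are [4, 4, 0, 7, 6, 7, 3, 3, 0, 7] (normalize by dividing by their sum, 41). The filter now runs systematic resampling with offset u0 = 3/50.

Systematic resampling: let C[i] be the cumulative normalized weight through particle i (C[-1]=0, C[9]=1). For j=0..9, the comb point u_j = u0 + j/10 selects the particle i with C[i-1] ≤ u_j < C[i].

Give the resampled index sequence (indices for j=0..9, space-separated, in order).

0 1 3 3 4 5 5 7 9 9

C = [4/41, 8/41, 8/41, 15/41, 21/41, 28/41, 31/41, 34/41, 34/41, 1]
j=0: u_0=3/50 ∈ [0, 4/41) → index 0
j=1: u_1=4/25 ∈ [4/41, 8/41) → index 1
j=2: u_2=13/50 ∈ [8/41, 15/41) → index 3
j=3: u_3=9/25 ∈ [8/41, 15/41) → index 3
j=4: u_4=23/50 ∈ [15/41, 21/41) → index 4
j=5: u_5=14/25 ∈ [21/41, 28/41) → index 5
j=6: u_6=33/50 ∈ [21/41, 28/41) → index 5
j=7: u_7=19/25 ∈ [31/41, 34/41) → index 7
j=8: u_8=43/50 ∈ [34/41, 1) → index 9
j=9: u_9=24/25 ∈ [34/41, 1) → index 9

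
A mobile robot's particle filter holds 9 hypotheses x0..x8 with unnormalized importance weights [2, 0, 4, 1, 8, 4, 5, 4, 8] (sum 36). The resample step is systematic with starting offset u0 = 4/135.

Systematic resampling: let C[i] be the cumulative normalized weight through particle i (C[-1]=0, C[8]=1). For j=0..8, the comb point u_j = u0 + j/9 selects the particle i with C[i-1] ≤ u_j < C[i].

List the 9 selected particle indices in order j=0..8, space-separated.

0 2 4 4 5 6 7 8 8

C = [1/18, 1/18, 1/6, 7/36, 5/12, 19/36, 2/3, 7/9, 1]
j=0: u_0=4/135 ∈ [0, 1/18) → index 0
j=1: u_1=19/135 ∈ [1/18, 1/6) → index 2
j=2: u_2=34/135 ∈ [7/36, 5/12) → index 4
j=3: u_3=49/135 ∈ [7/36, 5/12) → index 4
j=4: u_4=64/135 ∈ [5/12, 19/36) → index 5
j=5: u_5=79/135 ∈ [19/36, 2/3) → index 6
j=6: u_6=94/135 ∈ [2/3, 7/9) → index 7
j=7: u_7=109/135 ∈ [7/9, 1) → index 8
j=8: u_8=124/135 ∈ [7/9, 1) → index 8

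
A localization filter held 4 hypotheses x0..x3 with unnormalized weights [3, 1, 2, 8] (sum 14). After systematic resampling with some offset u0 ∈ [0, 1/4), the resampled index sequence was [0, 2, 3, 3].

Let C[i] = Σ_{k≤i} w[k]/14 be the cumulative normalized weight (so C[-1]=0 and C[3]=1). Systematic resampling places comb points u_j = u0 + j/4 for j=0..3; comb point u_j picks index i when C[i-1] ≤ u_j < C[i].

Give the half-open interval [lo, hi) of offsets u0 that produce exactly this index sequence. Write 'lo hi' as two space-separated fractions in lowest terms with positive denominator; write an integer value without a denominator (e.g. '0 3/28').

C = [3/14, 2/7, 3/7, 1]
j=0 picked index 0: u0 ∈ [0, 3/14)
j=1 picked index 2: u0 ∈ [1/28, 5/28)
j=2 picked index 3: u0 ∈ [-1/14, 1/2)
j=3 picked index 3: u0 ∈ [-9/28, 1/4)
intersection: [1/28, 5/28)

1/28 5/28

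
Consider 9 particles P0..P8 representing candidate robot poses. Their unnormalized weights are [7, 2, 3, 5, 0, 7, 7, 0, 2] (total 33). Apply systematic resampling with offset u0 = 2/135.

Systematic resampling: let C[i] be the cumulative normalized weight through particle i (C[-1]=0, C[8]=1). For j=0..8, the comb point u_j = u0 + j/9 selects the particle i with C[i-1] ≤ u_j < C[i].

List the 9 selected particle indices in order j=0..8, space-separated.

0 0 1 2 3 5 5 6 6

C = [7/33, 3/11, 4/11, 17/33, 17/33, 8/11, 31/33, 31/33, 1]
j=0: u_0=2/135 ∈ [0, 7/33) → index 0
j=1: u_1=17/135 ∈ [0, 7/33) → index 0
j=2: u_2=32/135 ∈ [7/33, 3/11) → index 1
j=3: u_3=47/135 ∈ [3/11, 4/11) → index 2
j=4: u_4=62/135 ∈ [4/11, 17/33) → index 3
j=5: u_5=77/135 ∈ [17/33, 8/11) → index 5
j=6: u_6=92/135 ∈ [17/33, 8/11) → index 5
j=7: u_7=107/135 ∈ [8/11, 31/33) → index 6
j=8: u_8=122/135 ∈ [8/11, 31/33) → index 6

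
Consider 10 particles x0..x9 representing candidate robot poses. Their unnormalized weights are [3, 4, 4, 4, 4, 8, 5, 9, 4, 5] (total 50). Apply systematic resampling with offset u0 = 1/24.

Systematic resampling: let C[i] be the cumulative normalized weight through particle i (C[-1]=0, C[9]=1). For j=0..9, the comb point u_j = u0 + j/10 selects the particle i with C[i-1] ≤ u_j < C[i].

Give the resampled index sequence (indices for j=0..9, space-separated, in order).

C = [3/50, 7/50, 11/50, 3/10, 19/50, 27/50, 16/25, 41/50, 9/10, 1]
j=0: u_0=1/24 ∈ [0, 3/50) → index 0
j=1: u_1=17/120 ∈ [7/50, 11/50) → index 2
j=2: u_2=29/120 ∈ [11/50, 3/10) → index 3
j=3: u_3=41/120 ∈ [3/10, 19/50) → index 4
j=4: u_4=53/120 ∈ [19/50, 27/50) → index 5
j=5: u_5=13/24 ∈ [27/50, 16/25) → index 6
j=6: u_6=77/120 ∈ [16/25, 41/50) → index 7
j=7: u_7=89/120 ∈ [16/25, 41/50) → index 7
j=8: u_8=101/120 ∈ [41/50, 9/10) → index 8
j=9: u_9=113/120 ∈ [9/10, 1) → index 9

0 2 3 4 5 6 7 7 8 9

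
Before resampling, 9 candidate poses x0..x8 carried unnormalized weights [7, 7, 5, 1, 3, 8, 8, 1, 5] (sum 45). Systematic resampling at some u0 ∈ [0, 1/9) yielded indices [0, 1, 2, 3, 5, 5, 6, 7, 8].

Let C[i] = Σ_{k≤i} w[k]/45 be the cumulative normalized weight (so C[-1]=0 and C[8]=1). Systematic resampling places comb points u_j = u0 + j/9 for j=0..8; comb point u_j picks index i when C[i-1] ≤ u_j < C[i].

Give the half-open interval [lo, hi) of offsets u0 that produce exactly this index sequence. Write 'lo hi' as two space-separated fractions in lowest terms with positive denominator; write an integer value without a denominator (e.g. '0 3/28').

C = [7/45, 14/45, 19/45, 4/9, 23/45, 31/45, 13/15, 8/9, 1]
j=0 picked index 0: u0 ∈ [0, 7/45)
j=1 picked index 1: u0 ∈ [2/45, 1/5)
j=2 picked index 2: u0 ∈ [4/45, 1/5)
j=3 picked index 3: u0 ∈ [4/45, 1/9)
j=4 picked index 5: u0 ∈ [1/15, 11/45)
j=5 picked index 5: u0 ∈ [-2/45, 2/15)
j=6 picked index 6: u0 ∈ [1/45, 1/5)
j=7 picked index 7: u0 ∈ [4/45, 1/9)
j=8 picked index 8: u0 ∈ [0, 1/9)
intersection: [4/45, 1/9)

4/45 1/9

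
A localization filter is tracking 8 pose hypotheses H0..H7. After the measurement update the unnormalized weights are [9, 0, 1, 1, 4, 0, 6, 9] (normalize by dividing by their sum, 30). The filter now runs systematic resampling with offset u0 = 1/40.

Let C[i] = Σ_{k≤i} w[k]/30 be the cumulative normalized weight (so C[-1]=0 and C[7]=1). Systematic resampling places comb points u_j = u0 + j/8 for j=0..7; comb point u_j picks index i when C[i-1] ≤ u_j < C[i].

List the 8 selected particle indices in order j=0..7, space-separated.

0 0 0 4 6 6 7 7

C = [3/10, 3/10, 1/3, 11/30, 1/2, 1/2, 7/10, 1]
j=0: u_0=1/40 ∈ [0, 3/10) → index 0
j=1: u_1=3/20 ∈ [0, 3/10) → index 0
j=2: u_2=11/40 ∈ [0, 3/10) → index 0
j=3: u_3=2/5 ∈ [11/30, 1/2) → index 4
j=4: u_4=21/40 ∈ [1/2, 7/10) → index 6
j=5: u_5=13/20 ∈ [1/2, 7/10) → index 6
j=6: u_6=31/40 ∈ [7/10, 1) → index 7
j=7: u_7=9/10 ∈ [7/10, 1) → index 7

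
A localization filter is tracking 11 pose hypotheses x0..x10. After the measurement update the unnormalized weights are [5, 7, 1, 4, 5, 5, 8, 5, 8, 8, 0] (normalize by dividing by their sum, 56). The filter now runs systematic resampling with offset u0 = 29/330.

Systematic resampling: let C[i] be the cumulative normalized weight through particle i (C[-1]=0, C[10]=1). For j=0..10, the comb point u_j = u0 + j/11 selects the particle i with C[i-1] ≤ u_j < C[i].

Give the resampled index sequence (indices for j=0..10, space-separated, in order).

C = [5/56, 3/14, 13/56, 17/56, 11/28, 27/56, 5/8, 5/7, 6/7, 1, 1]
j=0: u_0=29/330 ∈ [0, 5/56) → index 0
j=1: u_1=59/330 ∈ [5/56, 3/14) → index 1
j=2: u_2=89/330 ∈ [13/56, 17/56) → index 3
j=3: u_3=119/330 ∈ [17/56, 11/28) → index 4
j=4: u_4=149/330 ∈ [11/28, 27/56) → index 5
j=5: u_5=179/330 ∈ [27/56, 5/8) → index 6
j=6: u_6=19/30 ∈ [5/8, 5/7) → index 7
j=7: u_7=239/330 ∈ [5/7, 6/7) → index 8
j=8: u_8=269/330 ∈ [5/7, 6/7) → index 8
j=9: u_9=299/330 ∈ [6/7, 1) → index 9
j=10: u_10=329/330 ∈ [6/7, 1) → index 9

0 1 3 4 5 6 7 8 8 9 9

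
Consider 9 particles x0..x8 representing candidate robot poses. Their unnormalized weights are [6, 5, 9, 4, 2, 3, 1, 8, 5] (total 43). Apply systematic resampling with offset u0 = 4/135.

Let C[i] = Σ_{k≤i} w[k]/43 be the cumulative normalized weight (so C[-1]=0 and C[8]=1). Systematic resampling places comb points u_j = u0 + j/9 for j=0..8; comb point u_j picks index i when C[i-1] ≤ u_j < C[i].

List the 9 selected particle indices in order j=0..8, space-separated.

C = [6/43, 11/43, 20/43, 24/43, 26/43, 29/43, 30/43, 38/43, 1]
j=0: u_0=4/135 ∈ [0, 6/43) → index 0
j=1: u_1=19/135 ∈ [6/43, 11/43) → index 1
j=2: u_2=34/135 ∈ [6/43, 11/43) → index 1
j=3: u_3=49/135 ∈ [11/43, 20/43) → index 2
j=4: u_4=64/135 ∈ [20/43, 24/43) → index 3
j=5: u_5=79/135 ∈ [24/43, 26/43) → index 4
j=6: u_6=94/135 ∈ [29/43, 30/43) → index 6
j=7: u_7=109/135 ∈ [30/43, 38/43) → index 7
j=8: u_8=124/135 ∈ [38/43, 1) → index 8

0 1 1 2 3 4 6 7 8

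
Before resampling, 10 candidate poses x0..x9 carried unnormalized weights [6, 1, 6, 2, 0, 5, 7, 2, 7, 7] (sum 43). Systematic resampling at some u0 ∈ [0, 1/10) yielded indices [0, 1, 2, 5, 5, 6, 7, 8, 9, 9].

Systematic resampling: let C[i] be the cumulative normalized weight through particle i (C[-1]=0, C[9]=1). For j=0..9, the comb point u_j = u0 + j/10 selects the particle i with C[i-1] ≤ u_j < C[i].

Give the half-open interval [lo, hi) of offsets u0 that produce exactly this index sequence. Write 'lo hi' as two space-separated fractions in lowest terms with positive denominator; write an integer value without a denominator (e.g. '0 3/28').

21/430 27/430

C = [6/43, 7/43, 13/43, 15/43, 15/43, 20/43, 27/43, 29/43, 36/43, 1]
j=0 picked index 0: u0 ∈ [0, 6/43)
j=1 picked index 1: u0 ∈ [17/430, 27/430)
j=2 picked index 2: u0 ∈ [-8/215, 22/215)
j=3 picked index 5: u0 ∈ [21/430, 71/430)
j=4 picked index 5: u0 ∈ [-11/215, 14/215)
j=5 picked index 6: u0 ∈ [-3/86, 11/86)
j=6 picked index 7: u0 ∈ [6/215, 16/215)
j=7 picked index 8: u0 ∈ [-11/430, 59/430)
j=8 picked index 9: u0 ∈ [8/215, 1/5)
j=9 picked index 9: u0 ∈ [-27/430, 1/10)
intersection: [21/430, 27/430)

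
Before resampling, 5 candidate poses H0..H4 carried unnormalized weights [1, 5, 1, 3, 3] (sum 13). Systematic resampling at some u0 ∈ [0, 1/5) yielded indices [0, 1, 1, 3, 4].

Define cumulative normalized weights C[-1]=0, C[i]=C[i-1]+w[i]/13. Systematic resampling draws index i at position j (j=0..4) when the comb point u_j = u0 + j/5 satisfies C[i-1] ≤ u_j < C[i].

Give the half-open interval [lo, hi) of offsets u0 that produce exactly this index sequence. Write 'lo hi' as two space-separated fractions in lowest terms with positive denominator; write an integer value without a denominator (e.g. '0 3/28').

C = [1/13, 6/13, 7/13, 10/13, 1]
j=0 picked index 0: u0 ∈ [0, 1/13)
j=1 picked index 1: u0 ∈ [-8/65, 17/65)
j=2 picked index 1: u0 ∈ [-21/65, 4/65)
j=3 picked index 3: u0 ∈ [-4/65, 11/65)
j=4 picked index 4: u0 ∈ [-2/65, 1/5)
intersection: [0, 4/65)

0 4/65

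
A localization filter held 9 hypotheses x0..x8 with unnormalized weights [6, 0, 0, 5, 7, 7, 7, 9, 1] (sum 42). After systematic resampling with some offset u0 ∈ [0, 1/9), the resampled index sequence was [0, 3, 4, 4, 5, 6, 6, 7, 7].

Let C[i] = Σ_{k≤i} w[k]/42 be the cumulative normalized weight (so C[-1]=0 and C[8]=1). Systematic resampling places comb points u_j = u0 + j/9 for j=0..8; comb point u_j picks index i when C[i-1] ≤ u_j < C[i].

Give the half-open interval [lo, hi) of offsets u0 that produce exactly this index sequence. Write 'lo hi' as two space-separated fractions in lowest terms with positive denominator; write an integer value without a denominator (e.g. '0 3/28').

C = [1/7, 1/7, 1/7, 11/42, 3/7, 25/42, 16/21, 41/42, 1]
j=0 picked index 0: u0 ∈ [0, 1/7)
j=1 picked index 3: u0 ∈ [2/63, 19/126)
j=2 picked index 4: u0 ∈ [5/126, 13/63)
j=3 picked index 4: u0 ∈ [-1/14, 2/21)
j=4 picked index 5: u0 ∈ [-1/63, 19/126)
j=5 picked index 6: u0 ∈ [5/126, 13/63)
j=6 picked index 6: u0 ∈ [-1/14, 2/21)
j=7 picked index 7: u0 ∈ [-1/63, 25/126)
j=8 picked index 7: u0 ∈ [-8/63, 11/126)
intersection: [5/126, 11/126)

5/126 11/126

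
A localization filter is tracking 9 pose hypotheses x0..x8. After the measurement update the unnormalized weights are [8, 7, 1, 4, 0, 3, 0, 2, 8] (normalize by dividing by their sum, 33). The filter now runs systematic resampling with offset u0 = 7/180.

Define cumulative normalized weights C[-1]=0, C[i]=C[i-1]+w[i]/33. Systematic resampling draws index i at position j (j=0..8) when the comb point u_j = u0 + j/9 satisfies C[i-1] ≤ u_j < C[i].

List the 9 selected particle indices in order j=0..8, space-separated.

0 0 1 1 2 3 7 8 8

C = [8/33, 5/11, 16/33, 20/33, 20/33, 23/33, 23/33, 25/33, 1]
j=0: u_0=7/180 ∈ [0, 8/33) → index 0
j=1: u_1=3/20 ∈ [0, 8/33) → index 0
j=2: u_2=47/180 ∈ [8/33, 5/11) → index 1
j=3: u_3=67/180 ∈ [8/33, 5/11) → index 1
j=4: u_4=29/60 ∈ [5/11, 16/33) → index 2
j=5: u_5=107/180 ∈ [16/33, 20/33) → index 3
j=6: u_6=127/180 ∈ [23/33, 25/33) → index 7
j=7: u_7=49/60 ∈ [25/33, 1) → index 8
j=8: u_8=167/180 ∈ [25/33, 1) → index 8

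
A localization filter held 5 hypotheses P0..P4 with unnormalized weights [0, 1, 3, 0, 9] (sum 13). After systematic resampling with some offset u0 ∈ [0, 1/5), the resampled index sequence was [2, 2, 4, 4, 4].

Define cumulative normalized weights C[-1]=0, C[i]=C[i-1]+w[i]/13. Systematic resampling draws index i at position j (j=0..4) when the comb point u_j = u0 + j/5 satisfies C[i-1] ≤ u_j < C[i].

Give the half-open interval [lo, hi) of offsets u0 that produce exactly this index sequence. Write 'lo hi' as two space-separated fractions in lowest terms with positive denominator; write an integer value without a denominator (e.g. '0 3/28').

1/13 7/65

C = [0, 1/13, 4/13, 4/13, 1]
j=0 picked index 2: u0 ∈ [1/13, 4/13)
j=1 picked index 2: u0 ∈ [-8/65, 7/65)
j=2 picked index 4: u0 ∈ [-6/65, 3/5)
j=3 picked index 4: u0 ∈ [-19/65, 2/5)
j=4 picked index 4: u0 ∈ [-32/65, 1/5)
intersection: [1/13, 7/65)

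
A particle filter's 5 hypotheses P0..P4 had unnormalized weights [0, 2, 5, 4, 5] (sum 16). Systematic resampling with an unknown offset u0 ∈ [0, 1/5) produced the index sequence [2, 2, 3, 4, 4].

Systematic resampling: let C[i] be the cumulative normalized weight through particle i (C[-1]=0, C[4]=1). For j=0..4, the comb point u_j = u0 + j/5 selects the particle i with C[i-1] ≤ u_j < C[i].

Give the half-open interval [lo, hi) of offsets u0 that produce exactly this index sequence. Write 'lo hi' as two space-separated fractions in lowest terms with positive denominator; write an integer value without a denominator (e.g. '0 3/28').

C = [0, 1/8, 7/16, 11/16, 1]
j=0 picked index 2: u0 ∈ [1/8, 7/16)
j=1 picked index 2: u0 ∈ [-3/40, 19/80)
j=2 picked index 3: u0 ∈ [3/80, 23/80)
j=3 picked index 4: u0 ∈ [7/80, 2/5)
j=4 picked index 4: u0 ∈ [-9/80, 1/5)
intersection: [1/8, 1/5)

1/8 1/5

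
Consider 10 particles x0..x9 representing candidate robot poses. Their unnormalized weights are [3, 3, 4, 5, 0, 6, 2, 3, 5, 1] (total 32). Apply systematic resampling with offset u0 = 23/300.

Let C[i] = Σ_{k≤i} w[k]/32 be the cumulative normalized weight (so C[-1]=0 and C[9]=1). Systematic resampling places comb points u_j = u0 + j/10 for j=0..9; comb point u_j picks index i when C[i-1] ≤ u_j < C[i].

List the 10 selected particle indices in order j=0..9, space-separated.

C = [3/32, 3/16, 5/16, 15/32, 15/32, 21/32, 23/32, 13/16, 31/32, 1]
j=0: u_0=23/300 ∈ [0, 3/32) → index 0
j=1: u_1=53/300 ∈ [3/32, 3/16) → index 1
j=2: u_2=83/300 ∈ [3/16, 5/16) → index 2
j=3: u_3=113/300 ∈ [5/16, 15/32) → index 3
j=4: u_4=143/300 ∈ [15/32, 21/32) → index 5
j=5: u_5=173/300 ∈ [15/32, 21/32) → index 5
j=6: u_6=203/300 ∈ [21/32, 23/32) → index 6
j=7: u_7=233/300 ∈ [23/32, 13/16) → index 7
j=8: u_8=263/300 ∈ [13/16, 31/32) → index 8
j=9: u_9=293/300 ∈ [31/32, 1) → index 9

0 1 2 3 5 5 6 7 8 9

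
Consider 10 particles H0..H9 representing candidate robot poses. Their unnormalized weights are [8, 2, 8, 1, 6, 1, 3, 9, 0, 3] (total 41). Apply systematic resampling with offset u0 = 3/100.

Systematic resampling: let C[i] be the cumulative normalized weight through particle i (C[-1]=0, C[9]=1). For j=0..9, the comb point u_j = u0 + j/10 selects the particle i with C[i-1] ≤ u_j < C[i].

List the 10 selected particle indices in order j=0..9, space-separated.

C = [8/41, 10/41, 18/41, 19/41, 25/41, 26/41, 29/41, 38/41, 38/41, 1]
j=0: u_0=3/100 ∈ [0, 8/41) → index 0
j=1: u_1=13/100 ∈ [0, 8/41) → index 0
j=2: u_2=23/100 ∈ [8/41, 10/41) → index 1
j=3: u_3=33/100 ∈ [10/41, 18/41) → index 2
j=4: u_4=43/100 ∈ [10/41, 18/41) → index 2
j=5: u_5=53/100 ∈ [19/41, 25/41) → index 4
j=6: u_6=63/100 ∈ [25/41, 26/41) → index 5
j=7: u_7=73/100 ∈ [29/41, 38/41) → index 7
j=8: u_8=83/100 ∈ [29/41, 38/41) → index 7
j=9: u_9=93/100 ∈ [38/41, 1) → index 9

0 0 1 2 2 4 5 7 7 9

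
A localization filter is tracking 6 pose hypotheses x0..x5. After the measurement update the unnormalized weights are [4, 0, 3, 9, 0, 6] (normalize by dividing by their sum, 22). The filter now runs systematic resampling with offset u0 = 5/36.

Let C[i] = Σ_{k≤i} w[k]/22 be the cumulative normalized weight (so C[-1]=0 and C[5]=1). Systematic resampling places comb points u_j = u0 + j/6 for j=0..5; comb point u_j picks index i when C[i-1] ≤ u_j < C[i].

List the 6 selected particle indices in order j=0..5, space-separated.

0 2 3 3 5 5

C = [2/11, 2/11, 7/22, 8/11, 8/11, 1]
j=0: u_0=5/36 ∈ [0, 2/11) → index 0
j=1: u_1=11/36 ∈ [2/11, 7/22) → index 2
j=2: u_2=17/36 ∈ [7/22, 8/11) → index 3
j=3: u_3=23/36 ∈ [7/22, 8/11) → index 3
j=4: u_4=29/36 ∈ [8/11, 1) → index 5
j=5: u_5=35/36 ∈ [8/11, 1) → index 5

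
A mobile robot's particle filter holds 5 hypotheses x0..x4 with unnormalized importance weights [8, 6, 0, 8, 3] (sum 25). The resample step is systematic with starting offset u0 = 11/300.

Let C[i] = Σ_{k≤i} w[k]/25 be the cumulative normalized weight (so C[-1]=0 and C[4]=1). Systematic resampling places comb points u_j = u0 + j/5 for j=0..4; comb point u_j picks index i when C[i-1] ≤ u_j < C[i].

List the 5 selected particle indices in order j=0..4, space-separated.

0 0 1 3 3

C = [8/25, 14/25, 14/25, 22/25, 1]
j=0: u_0=11/300 ∈ [0, 8/25) → index 0
j=1: u_1=71/300 ∈ [0, 8/25) → index 0
j=2: u_2=131/300 ∈ [8/25, 14/25) → index 1
j=3: u_3=191/300 ∈ [14/25, 22/25) → index 3
j=4: u_4=251/300 ∈ [14/25, 22/25) → index 3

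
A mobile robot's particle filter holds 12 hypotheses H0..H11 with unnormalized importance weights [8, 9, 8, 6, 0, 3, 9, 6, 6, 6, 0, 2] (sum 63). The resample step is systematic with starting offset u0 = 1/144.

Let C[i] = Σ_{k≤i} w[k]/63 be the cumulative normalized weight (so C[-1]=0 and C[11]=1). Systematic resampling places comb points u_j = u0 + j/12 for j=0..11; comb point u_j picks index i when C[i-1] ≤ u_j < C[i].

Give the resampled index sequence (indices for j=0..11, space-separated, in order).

C = [8/63, 17/63, 25/63, 31/63, 31/63, 34/63, 43/63, 7/9, 55/63, 61/63, 61/63, 1]
j=0: u_0=1/144 ∈ [0, 8/63) → index 0
j=1: u_1=13/144 ∈ [0, 8/63) → index 0
j=2: u_2=25/144 ∈ [8/63, 17/63) → index 1
j=3: u_3=37/144 ∈ [8/63, 17/63) → index 1
j=4: u_4=49/144 ∈ [17/63, 25/63) → index 2
j=5: u_5=61/144 ∈ [25/63, 31/63) → index 3
j=6: u_6=73/144 ∈ [31/63, 34/63) → index 5
j=7: u_7=85/144 ∈ [34/63, 43/63) → index 6
j=8: u_8=97/144 ∈ [34/63, 43/63) → index 6
j=9: u_9=109/144 ∈ [43/63, 7/9) → index 7
j=10: u_10=121/144 ∈ [7/9, 55/63) → index 8
j=11: u_11=133/144 ∈ [55/63, 61/63) → index 9

0 0 1 1 2 3 5 6 6 7 8 9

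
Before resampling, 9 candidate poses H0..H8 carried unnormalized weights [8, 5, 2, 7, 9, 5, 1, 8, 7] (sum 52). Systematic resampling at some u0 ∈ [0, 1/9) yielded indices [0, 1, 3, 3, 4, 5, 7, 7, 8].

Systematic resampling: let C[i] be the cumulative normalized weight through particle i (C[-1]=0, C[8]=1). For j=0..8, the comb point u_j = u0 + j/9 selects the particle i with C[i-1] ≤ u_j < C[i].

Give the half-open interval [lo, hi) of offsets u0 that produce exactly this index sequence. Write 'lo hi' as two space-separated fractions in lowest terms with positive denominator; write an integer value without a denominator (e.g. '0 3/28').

31/468 41/468

C = [2/13, 1/4, 15/52, 11/26, 31/52, 9/13, 37/52, 45/52, 1]
j=0 picked index 0: u0 ∈ [0, 2/13)
j=1 picked index 1: u0 ∈ [5/117, 5/36)
j=2 picked index 3: u0 ∈ [31/468, 47/234)
j=3 picked index 3: u0 ∈ [-7/156, 7/78)
j=4 picked index 4: u0 ∈ [-5/234, 71/468)
j=5 picked index 5: u0 ∈ [19/468, 16/117)
j=6 picked index 7: u0 ∈ [7/156, 31/156)
j=7 picked index 7: u0 ∈ [-31/468, 41/468)
j=8 picked index 8: u0 ∈ [-11/468, 1/9)
intersection: [31/468, 41/468)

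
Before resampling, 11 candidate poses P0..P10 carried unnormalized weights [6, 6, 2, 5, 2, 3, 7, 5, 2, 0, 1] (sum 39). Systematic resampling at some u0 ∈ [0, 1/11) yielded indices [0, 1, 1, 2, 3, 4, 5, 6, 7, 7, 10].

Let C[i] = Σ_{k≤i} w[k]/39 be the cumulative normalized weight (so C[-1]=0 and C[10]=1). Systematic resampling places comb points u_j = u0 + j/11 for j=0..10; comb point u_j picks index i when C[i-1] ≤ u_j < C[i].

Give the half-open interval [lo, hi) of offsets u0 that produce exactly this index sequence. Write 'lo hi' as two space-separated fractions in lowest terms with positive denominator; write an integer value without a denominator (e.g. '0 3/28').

29/429 10/143

C = [2/13, 4/13, 14/39, 19/39, 7/13, 8/13, 31/39, 12/13, 38/39, 38/39, 1]
j=0 picked index 0: u0 ∈ [0, 2/13)
j=1 picked index 1: u0 ∈ [9/143, 31/143)
j=2 picked index 1: u0 ∈ [-4/143, 18/143)
j=3 picked index 2: u0 ∈ [5/143, 37/429)
j=4 picked index 3: u0 ∈ [-2/429, 53/429)
j=5 picked index 4: u0 ∈ [14/429, 12/143)
j=6 picked index 5: u0 ∈ [-1/143, 10/143)
j=7 picked index 6: u0 ∈ [-3/143, 68/429)
j=8 picked index 7: u0 ∈ [29/429, 28/143)
j=9 picked index 7: u0 ∈ [-10/429, 15/143)
j=10 picked index 10: u0 ∈ [28/429, 1/11)
intersection: [29/429, 10/143)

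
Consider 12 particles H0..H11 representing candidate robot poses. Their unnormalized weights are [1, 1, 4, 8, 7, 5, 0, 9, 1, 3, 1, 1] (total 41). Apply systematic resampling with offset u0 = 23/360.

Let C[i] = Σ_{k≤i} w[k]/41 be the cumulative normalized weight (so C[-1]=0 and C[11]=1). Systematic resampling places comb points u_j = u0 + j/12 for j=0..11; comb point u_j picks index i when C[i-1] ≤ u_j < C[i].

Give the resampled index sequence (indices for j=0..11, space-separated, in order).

2 3 3 3 4 4 5 7 7 7 9 11

C = [1/41, 2/41, 6/41, 14/41, 21/41, 26/41, 26/41, 35/41, 36/41, 39/41, 40/41, 1]
j=0: u_0=23/360 ∈ [2/41, 6/41) → index 2
j=1: u_1=53/360 ∈ [6/41, 14/41) → index 3
j=2: u_2=83/360 ∈ [6/41, 14/41) → index 3
j=3: u_3=113/360 ∈ [6/41, 14/41) → index 3
j=4: u_4=143/360 ∈ [14/41, 21/41) → index 4
j=5: u_5=173/360 ∈ [14/41, 21/41) → index 4
j=6: u_6=203/360 ∈ [21/41, 26/41) → index 5
j=7: u_7=233/360 ∈ [26/41, 35/41) → index 7
j=8: u_8=263/360 ∈ [26/41, 35/41) → index 7
j=9: u_9=293/360 ∈ [26/41, 35/41) → index 7
j=10: u_10=323/360 ∈ [36/41, 39/41) → index 9
j=11: u_11=353/360 ∈ [40/41, 1) → index 11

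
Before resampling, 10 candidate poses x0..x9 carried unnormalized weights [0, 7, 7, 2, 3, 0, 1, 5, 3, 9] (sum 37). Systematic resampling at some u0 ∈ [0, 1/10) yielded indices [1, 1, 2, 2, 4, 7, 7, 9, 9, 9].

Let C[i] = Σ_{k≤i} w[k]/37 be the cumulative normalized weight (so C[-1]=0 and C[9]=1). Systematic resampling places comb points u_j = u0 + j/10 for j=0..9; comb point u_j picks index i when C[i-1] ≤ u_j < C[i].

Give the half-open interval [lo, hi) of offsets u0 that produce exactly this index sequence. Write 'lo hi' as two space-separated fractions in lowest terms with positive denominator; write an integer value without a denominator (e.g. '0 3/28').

21/370 14/185

C = [0, 7/37, 14/37, 16/37, 19/37, 19/37, 20/37, 25/37, 28/37, 1]
j=0 picked index 1: u0 ∈ [0, 7/37)
j=1 picked index 1: u0 ∈ [-1/10, 33/370)
j=2 picked index 2: u0 ∈ [-2/185, 33/185)
j=3 picked index 2: u0 ∈ [-41/370, 29/370)
j=4 picked index 4: u0 ∈ [6/185, 21/185)
j=5 picked index 7: u0 ∈ [3/74, 13/74)
j=6 picked index 7: u0 ∈ [-11/185, 14/185)
j=7 picked index 9: u0 ∈ [21/370, 3/10)
j=8 picked index 9: u0 ∈ [-8/185, 1/5)
j=9 picked index 9: u0 ∈ [-53/370, 1/10)
intersection: [21/370, 14/185)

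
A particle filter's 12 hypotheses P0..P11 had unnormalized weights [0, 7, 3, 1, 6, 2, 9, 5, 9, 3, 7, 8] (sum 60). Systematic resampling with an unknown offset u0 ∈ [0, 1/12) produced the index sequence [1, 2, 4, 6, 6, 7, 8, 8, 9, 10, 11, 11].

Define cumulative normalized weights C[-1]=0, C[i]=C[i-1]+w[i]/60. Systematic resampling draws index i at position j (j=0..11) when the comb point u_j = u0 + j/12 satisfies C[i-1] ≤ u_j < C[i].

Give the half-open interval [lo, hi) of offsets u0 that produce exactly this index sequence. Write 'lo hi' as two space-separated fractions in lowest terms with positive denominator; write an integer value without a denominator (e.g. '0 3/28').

C = [0, 7/60, 1/6, 11/60, 17/60, 19/60, 7/15, 11/20, 7/10, 3/4, 13/15, 1]
j=0 picked index 1: u0 ∈ [0, 7/60)
j=1 picked index 2: u0 ∈ [1/30, 1/12)
j=2 picked index 4: u0 ∈ [1/60, 7/60)
j=3 picked index 6: u0 ∈ [1/15, 13/60)
j=4 picked index 6: u0 ∈ [-1/60, 2/15)
j=5 picked index 7: u0 ∈ [1/20, 2/15)
j=6 picked index 8: u0 ∈ [1/20, 1/5)
j=7 picked index 8: u0 ∈ [-1/30, 7/60)
j=8 picked index 9: u0 ∈ [1/30, 1/12)
j=9 picked index 10: u0 ∈ [0, 7/60)
j=10 picked index 11: u0 ∈ [1/30, 1/6)
j=11 picked index 11: u0 ∈ [-1/20, 1/12)
intersection: [1/15, 1/12)

1/15 1/12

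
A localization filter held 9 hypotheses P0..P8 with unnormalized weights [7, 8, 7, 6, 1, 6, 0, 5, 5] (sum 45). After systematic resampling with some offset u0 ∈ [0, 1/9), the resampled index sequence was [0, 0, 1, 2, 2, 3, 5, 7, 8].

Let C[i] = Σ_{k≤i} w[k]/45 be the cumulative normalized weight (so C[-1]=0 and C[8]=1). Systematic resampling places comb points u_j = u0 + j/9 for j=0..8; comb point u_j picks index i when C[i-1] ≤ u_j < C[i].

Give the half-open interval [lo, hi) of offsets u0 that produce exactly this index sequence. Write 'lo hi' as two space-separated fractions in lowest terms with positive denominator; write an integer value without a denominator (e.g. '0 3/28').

C = [7/45, 1/3, 22/45, 28/45, 29/45, 7/9, 7/9, 8/9, 1]
j=0 picked index 0: u0 ∈ [0, 7/45)
j=1 picked index 0: u0 ∈ [-1/9, 2/45)
j=2 picked index 1: u0 ∈ [-1/15, 1/9)
j=3 picked index 2: u0 ∈ [0, 7/45)
j=4 picked index 2: u0 ∈ [-1/9, 2/45)
j=5 picked index 3: u0 ∈ [-1/15, 1/15)
j=6 picked index 5: u0 ∈ [-1/45, 1/9)
j=7 picked index 7: u0 ∈ [0, 1/9)
j=8 picked index 8: u0 ∈ [0, 1/9)
intersection: [0, 2/45)

0 2/45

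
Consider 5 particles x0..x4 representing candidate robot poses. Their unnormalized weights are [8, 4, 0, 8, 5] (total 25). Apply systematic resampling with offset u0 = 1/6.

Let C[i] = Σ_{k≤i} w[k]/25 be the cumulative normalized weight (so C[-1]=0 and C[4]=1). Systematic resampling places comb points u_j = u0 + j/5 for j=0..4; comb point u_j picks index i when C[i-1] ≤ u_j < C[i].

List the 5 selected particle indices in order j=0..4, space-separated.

C = [8/25, 12/25, 12/25, 4/5, 1]
j=0: u_0=1/6 ∈ [0, 8/25) → index 0
j=1: u_1=11/30 ∈ [8/25, 12/25) → index 1
j=2: u_2=17/30 ∈ [12/25, 4/5) → index 3
j=3: u_3=23/30 ∈ [12/25, 4/5) → index 3
j=4: u_4=29/30 ∈ [4/5, 1) → index 4

0 1 3 3 4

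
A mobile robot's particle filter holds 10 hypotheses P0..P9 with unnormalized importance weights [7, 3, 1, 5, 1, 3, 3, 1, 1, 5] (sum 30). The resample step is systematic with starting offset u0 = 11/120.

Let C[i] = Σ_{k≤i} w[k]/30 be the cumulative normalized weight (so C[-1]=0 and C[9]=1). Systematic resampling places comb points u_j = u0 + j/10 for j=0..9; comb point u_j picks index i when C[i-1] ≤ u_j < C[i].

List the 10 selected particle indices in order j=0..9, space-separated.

C = [7/30, 1/3, 11/30, 8/15, 17/30, 2/3, 23/30, 4/5, 5/6, 1]
j=0: u_0=11/120 ∈ [0, 7/30) → index 0
j=1: u_1=23/120 ∈ [0, 7/30) → index 0
j=2: u_2=7/24 ∈ [7/30, 1/3) → index 1
j=3: u_3=47/120 ∈ [11/30, 8/15) → index 3
j=4: u_4=59/120 ∈ [11/30, 8/15) → index 3
j=5: u_5=71/120 ∈ [17/30, 2/3) → index 5
j=6: u_6=83/120 ∈ [2/3, 23/30) → index 6
j=7: u_7=19/24 ∈ [23/30, 4/5) → index 7
j=8: u_8=107/120 ∈ [5/6, 1) → index 9
j=9: u_9=119/120 ∈ [5/6, 1) → index 9

0 0 1 3 3 5 6 7 9 9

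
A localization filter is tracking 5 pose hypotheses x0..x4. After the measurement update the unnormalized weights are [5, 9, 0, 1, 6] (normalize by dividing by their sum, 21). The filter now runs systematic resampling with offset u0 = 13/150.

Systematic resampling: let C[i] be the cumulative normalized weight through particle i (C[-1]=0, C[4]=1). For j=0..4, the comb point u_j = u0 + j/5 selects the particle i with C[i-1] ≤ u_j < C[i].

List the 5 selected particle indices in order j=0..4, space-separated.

0 1 1 3 4

C = [5/21, 2/3, 2/3, 5/7, 1]
j=0: u_0=13/150 ∈ [0, 5/21) → index 0
j=1: u_1=43/150 ∈ [5/21, 2/3) → index 1
j=2: u_2=73/150 ∈ [5/21, 2/3) → index 1
j=3: u_3=103/150 ∈ [2/3, 5/7) → index 3
j=4: u_4=133/150 ∈ [5/7, 1) → index 4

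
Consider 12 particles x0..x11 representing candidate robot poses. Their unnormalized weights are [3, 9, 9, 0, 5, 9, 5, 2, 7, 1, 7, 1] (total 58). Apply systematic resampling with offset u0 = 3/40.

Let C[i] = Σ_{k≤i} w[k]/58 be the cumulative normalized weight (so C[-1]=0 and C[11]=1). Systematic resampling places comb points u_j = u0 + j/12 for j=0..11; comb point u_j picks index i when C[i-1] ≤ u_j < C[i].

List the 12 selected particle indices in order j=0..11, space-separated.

C = [3/58, 6/29, 21/58, 21/58, 13/29, 35/58, 20/29, 21/29, 49/58, 25/29, 57/58, 1]
j=0: u_0=3/40 ∈ [3/58, 6/29) → index 1
j=1: u_1=19/120 ∈ [3/58, 6/29) → index 1
j=2: u_2=29/120 ∈ [6/29, 21/58) → index 2
j=3: u_3=13/40 ∈ [6/29, 21/58) → index 2
j=4: u_4=49/120 ∈ [21/58, 13/29) → index 4
j=5: u_5=59/120 ∈ [13/29, 35/58) → index 5
j=6: u_6=23/40 ∈ [13/29, 35/58) → index 5
j=7: u_7=79/120 ∈ [35/58, 20/29) → index 6
j=8: u_8=89/120 ∈ [21/29, 49/58) → index 8
j=9: u_9=33/40 ∈ [21/29, 49/58) → index 8
j=10: u_10=109/120 ∈ [25/29, 57/58) → index 10
j=11: u_11=119/120 ∈ [57/58, 1) → index 11

1 1 2 2 4 5 5 6 8 8 10 11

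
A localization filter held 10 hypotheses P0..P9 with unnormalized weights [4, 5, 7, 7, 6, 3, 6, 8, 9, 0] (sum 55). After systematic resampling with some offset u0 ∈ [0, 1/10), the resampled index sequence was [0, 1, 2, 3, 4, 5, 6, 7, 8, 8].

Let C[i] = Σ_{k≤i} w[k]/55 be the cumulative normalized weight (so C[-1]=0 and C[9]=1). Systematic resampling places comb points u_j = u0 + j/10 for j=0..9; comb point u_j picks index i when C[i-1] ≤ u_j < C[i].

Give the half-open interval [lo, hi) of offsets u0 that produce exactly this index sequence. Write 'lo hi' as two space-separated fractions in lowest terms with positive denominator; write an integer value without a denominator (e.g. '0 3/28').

C = [4/55, 9/55, 16/55, 23/55, 29/55, 32/55, 38/55, 46/55, 1, 1]
j=0 picked index 0: u0 ∈ [0, 4/55)
j=1 picked index 1: u0 ∈ [-3/110, 7/110)
j=2 picked index 2: u0 ∈ [-2/55, 1/11)
j=3 picked index 3: u0 ∈ [-1/110, 13/110)
j=4 picked index 4: u0 ∈ [1/55, 7/55)
j=5 picked index 5: u0 ∈ [3/110, 9/110)
j=6 picked index 6: u0 ∈ [-1/55, 1/11)
j=7 picked index 7: u0 ∈ [-1/110, 3/22)
j=8 picked index 8: u0 ∈ [2/55, 1/5)
j=9 picked index 8: u0 ∈ [-7/110, 1/10)
intersection: [2/55, 7/110)

2/55 7/110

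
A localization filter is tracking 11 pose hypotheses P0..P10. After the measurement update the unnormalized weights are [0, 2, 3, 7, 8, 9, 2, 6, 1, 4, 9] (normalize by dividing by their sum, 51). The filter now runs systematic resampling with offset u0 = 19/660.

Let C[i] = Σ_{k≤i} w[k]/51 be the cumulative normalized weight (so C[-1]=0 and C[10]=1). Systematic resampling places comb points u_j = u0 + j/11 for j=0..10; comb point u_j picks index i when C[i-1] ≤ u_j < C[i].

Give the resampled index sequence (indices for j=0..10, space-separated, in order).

1 3 3 4 5 5 6 7 9 10 10

C = [0, 2/51, 5/51, 4/17, 20/51, 29/51, 31/51, 37/51, 38/51, 14/17, 1]
j=0: u_0=19/660 ∈ [0, 2/51) → index 1
j=1: u_1=79/660 ∈ [5/51, 4/17) → index 3
j=2: u_2=139/660 ∈ [5/51, 4/17) → index 3
j=3: u_3=199/660 ∈ [4/17, 20/51) → index 4
j=4: u_4=259/660 ∈ [20/51, 29/51) → index 5
j=5: u_5=29/60 ∈ [20/51, 29/51) → index 5
j=6: u_6=379/660 ∈ [29/51, 31/51) → index 6
j=7: u_7=439/660 ∈ [31/51, 37/51) → index 7
j=8: u_8=499/660 ∈ [38/51, 14/17) → index 9
j=9: u_9=559/660 ∈ [14/17, 1) → index 10
j=10: u_10=619/660 ∈ [14/17, 1) → index 10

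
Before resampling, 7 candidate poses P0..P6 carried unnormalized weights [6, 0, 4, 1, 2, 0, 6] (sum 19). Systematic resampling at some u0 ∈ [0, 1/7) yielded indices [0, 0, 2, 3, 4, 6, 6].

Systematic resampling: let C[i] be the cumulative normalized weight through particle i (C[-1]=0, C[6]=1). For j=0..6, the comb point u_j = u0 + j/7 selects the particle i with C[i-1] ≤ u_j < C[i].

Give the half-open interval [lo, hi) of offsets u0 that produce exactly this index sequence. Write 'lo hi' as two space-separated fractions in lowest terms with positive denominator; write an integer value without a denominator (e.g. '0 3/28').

13/133 15/133

C = [6/19, 6/19, 10/19, 11/19, 13/19, 13/19, 1]
j=0 picked index 0: u0 ∈ [0, 6/19)
j=1 picked index 0: u0 ∈ [-1/7, 23/133)
j=2 picked index 2: u0 ∈ [4/133, 32/133)
j=3 picked index 3: u0 ∈ [13/133, 20/133)
j=4 picked index 4: u0 ∈ [1/133, 15/133)
j=5 picked index 6: u0 ∈ [-4/133, 2/7)
j=6 picked index 6: u0 ∈ [-23/133, 1/7)
intersection: [13/133, 15/133)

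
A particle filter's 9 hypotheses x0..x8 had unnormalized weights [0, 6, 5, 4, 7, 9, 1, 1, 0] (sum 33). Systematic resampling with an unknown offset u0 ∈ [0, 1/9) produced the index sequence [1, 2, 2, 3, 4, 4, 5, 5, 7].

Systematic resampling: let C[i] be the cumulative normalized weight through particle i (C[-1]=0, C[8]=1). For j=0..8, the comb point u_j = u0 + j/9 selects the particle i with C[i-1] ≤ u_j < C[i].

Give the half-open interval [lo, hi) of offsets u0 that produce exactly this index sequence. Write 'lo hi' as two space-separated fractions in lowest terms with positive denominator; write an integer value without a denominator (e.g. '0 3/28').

C = [0, 2/11, 1/3, 5/11, 2/3, 31/33, 32/33, 1, 1]
j=0 picked index 1: u0 ∈ [0, 2/11)
j=1 picked index 2: u0 ∈ [7/99, 2/9)
j=2 picked index 2: u0 ∈ [-4/99, 1/9)
j=3 picked index 3: u0 ∈ [0, 4/33)
j=4 picked index 4: u0 ∈ [1/99, 2/9)
j=5 picked index 4: u0 ∈ [-10/99, 1/9)
j=6 picked index 5: u0 ∈ [0, 3/11)
j=7 picked index 5: u0 ∈ [-1/9, 16/99)
j=8 picked index 7: u0 ∈ [8/99, 1/9)
intersection: [8/99, 1/9)

8/99 1/9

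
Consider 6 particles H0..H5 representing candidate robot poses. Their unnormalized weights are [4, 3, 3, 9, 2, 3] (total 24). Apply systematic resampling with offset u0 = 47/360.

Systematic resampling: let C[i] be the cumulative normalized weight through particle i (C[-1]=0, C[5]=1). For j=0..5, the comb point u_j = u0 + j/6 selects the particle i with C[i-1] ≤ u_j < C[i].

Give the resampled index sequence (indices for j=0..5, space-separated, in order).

0 2 3 3 4 5

C = [1/6, 7/24, 5/12, 19/24, 7/8, 1]
j=0: u_0=47/360 ∈ [0, 1/6) → index 0
j=1: u_1=107/360 ∈ [7/24, 5/12) → index 2
j=2: u_2=167/360 ∈ [5/12, 19/24) → index 3
j=3: u_3=227/360 ∈ [5/12, 19/24) → index 3
j=4: u_4=287/360 ∈ [19/24, 7/8) → index 4
j=5: u_5=347/360 ∈ [7/8, 1) → index 5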